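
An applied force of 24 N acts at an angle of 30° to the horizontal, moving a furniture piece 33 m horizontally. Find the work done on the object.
W = F·d·cosθ = (24)(33)cos(30°) = 685.9 J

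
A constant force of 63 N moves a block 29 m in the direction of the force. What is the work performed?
W = F·d = (63)(29) = 1827 J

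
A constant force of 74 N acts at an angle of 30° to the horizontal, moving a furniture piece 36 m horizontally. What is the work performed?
W = F·d·cosθ = (74)(36)cos(30°) = 2307 J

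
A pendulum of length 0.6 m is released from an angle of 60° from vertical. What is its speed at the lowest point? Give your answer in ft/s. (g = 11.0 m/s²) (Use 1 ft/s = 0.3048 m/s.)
h = L(1 − cosθ) = 0.6(1 − cos60°) = 0.3 m
v = √(2gh) = √(2·11.0·0.3) = 2.56905 m/s = 8.429 ft/s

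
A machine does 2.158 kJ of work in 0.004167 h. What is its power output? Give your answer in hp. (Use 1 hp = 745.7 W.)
Convert to SI: W = 2158.0 J, t = 15.0012 s
P = W/t = 2158.0/15.0012 = 143.855 W = 0.1929 hp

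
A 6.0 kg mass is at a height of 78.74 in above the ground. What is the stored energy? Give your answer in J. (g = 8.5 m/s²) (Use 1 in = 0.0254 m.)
Convert to SI: m = 6.0 kg, h = 2.0 m
PE = mgh = (6.0)(8.5)(2.0) = 102.0 J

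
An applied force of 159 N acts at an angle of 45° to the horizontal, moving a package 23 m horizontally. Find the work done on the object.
W = F·d·cosθ = (159)(23)cos(45°) = 2586 J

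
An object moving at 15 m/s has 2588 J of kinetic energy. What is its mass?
m = 2·KE/v² = 2·2588/(15)² = 23.0 kg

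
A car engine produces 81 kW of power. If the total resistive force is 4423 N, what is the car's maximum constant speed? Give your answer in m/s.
P = Fv ⇒ v = P/F = 81000 W/4423.0 N = 18.31 m/s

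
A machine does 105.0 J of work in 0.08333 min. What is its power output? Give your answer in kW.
Convert to SI: W = 105.0 J, t = 4.9998 s
P = W/t = 105.0/4.9998 = 21.0008 W = 0.021 kW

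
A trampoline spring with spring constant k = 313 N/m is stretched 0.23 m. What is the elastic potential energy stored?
PE = ½kx² = ½(313)(0.23)² = 8.279 J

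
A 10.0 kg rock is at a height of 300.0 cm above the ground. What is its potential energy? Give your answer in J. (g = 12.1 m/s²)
Convert to SI: m = 10.0 kg, h = 3.0 m
PE = mgh = (10.0)(12.1)(3.0) = 363.0 J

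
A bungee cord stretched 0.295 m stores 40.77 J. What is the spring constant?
k = 2·PE/x² = 2·40.77/(0.295)² = 937.0 N/m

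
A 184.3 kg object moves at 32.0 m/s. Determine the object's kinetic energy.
KE = ½mv² = ½(184.3)(32.0)² = 94360 J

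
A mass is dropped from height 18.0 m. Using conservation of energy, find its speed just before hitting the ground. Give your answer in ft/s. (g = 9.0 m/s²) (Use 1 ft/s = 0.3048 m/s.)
mgh = ½mv² ⇒ v = √(2gh) = √(2·9.0·18.0) = 18.0 m/s = 59.06 ft/s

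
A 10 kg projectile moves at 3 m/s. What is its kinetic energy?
KE = ½mv² = ½(10)(3)² = 45.0 J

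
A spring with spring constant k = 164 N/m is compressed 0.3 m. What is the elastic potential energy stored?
PE = ½kx² = ½(164)(0.3)² = 7.38 J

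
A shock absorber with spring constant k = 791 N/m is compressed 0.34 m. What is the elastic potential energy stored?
PE = ½kx² = ½(791)(0.34)² = 45.72 J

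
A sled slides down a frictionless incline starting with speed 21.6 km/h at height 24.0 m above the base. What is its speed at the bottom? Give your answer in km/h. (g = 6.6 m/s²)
Convert to SI: v₀ = 6.0 m/s, h = 24.0 m
½mv₀² + mgh = ½mv² ⇒ v = √(v₀² + 2gh) = √(6.0² + 2·6.6·24.0) = 18.783 m/s = 67.62 km/h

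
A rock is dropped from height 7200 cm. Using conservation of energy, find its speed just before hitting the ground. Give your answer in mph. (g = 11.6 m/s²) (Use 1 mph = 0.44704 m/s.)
Convert to SI: h = 72.0 m
mgh = ½mv² ⇒ v = √(2gh) = √(2·11.6·72.0) = 40.8705 m/s = 91.42 mph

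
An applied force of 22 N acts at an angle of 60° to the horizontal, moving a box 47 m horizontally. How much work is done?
W = F·d·cosθ = (22)(47)cos(60°) = 517.0 J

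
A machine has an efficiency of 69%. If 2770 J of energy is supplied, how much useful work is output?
W_out = η·W_in = 0.69·2770 = 1911.3 J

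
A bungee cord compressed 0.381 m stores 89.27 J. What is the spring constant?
k = 2·PE/x² = 2·89.27/(0.381)² = 1230 N/m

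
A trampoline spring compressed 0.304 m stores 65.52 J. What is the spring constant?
k = 2·PE/x² = 2·65.52/(0.304)² = 1418 N/m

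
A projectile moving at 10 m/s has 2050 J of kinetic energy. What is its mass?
m = 2·KE/v² = 2·2050/(10)² = 41.0 kg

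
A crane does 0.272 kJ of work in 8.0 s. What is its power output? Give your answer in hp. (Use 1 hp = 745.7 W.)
Convert to SI: W = 272.0 J, t = 8.0 s
P = W/t = 272.0/8.0 = 34.0 W = 0.04559 hp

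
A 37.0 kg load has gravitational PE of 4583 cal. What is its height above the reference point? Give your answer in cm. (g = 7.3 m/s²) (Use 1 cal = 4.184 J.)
Convert to SI: m = 37.0 kg, PE = 19175.3 J
h = PE/(mg) = 19175.3/(37.0·7.3) = 70.9932 m = 7099 cm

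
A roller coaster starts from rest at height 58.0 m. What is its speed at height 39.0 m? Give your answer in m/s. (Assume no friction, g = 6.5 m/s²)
mgh₁ = mgh₂ + ½mv² ⇒ v = √(2g(h₁−h₂)) = √(2·6.5·19.0) = 15.72 m/s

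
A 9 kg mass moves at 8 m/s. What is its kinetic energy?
KE = ½mv² = ½(9)(8)² = 288.0 J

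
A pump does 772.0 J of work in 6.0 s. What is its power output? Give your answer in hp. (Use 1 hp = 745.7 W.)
P = W/t = 772.0/6.0 = 128.667 W = 0.1725 hp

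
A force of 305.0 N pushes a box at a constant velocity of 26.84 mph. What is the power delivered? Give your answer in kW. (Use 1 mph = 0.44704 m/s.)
Convert to SI: F = 305.0 N, v = 11.9986 m/s
P = Fv = (305.0)(11.9986) = 3659.56 W = 3.66 kW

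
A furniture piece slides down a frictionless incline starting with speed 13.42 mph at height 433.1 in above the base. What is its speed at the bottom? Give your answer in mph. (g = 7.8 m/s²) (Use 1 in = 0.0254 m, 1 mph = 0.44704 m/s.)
Convert to SI: v₀ = 5.99928 m/s, h = 11.0007 m
½mv₀² + mgh = ½mv² ⇒ v = √(v₀² + 2gh) = √(5.99928² + 2·7.8·11.0007) = 14.4084 m/s = 32.23 mph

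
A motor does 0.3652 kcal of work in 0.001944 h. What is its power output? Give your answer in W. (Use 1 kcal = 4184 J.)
Convert to SI: W = 1528.0 J, t = 6.9984 s
P = W/t = 1528.0/6.9984 = 218.3 W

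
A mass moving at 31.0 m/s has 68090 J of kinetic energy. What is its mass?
m = 2·KE/v² = 2·68090/(31.0)² = 141.7 kg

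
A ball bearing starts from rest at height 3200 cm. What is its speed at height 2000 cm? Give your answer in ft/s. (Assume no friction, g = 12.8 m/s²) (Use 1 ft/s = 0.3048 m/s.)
Convert to SI: h₁−h₂ = 12.0 m
mgh₁ = mgh₂ + ½mv² ⇒ v = √(2g(h₁−h₂)) = √(2·12.8·12.0) = 17.5271 m/s = 57.5 ft/s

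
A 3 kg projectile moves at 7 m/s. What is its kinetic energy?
KE = ½mv² = ½(3)(7)² = 73.5 J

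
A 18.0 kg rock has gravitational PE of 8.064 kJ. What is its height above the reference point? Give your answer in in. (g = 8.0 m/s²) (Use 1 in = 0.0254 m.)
Convert to SI: m = 18.0 kg, PE = 8064.0 J
h = PE/(mg) = 8064.0/(18.0·8.0) = 56.0 m = 2205 in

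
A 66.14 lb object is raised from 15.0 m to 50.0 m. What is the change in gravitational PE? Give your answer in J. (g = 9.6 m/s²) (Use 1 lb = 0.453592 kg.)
Convert to SI: m = 30.0006 kg, Δh = 35.0 m
ΔPE = mgΔh = (30.0006)(9.6)(35.0) = 10080 J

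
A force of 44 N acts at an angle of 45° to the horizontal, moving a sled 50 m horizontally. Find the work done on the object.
W = F·d·cosθ = (44)(50)cos(45°) = 1556 J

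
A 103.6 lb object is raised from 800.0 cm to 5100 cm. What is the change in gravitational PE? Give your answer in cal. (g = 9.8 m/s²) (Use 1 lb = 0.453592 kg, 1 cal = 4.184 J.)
Convert to SI: m = 46.9921 kg, Δh = 43.0 m
ΔPE = mgΔh = (46.9921)(9.8)(43.0) = 19802.5 J = 4733 cal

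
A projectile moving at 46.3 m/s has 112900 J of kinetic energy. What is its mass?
m = 2·KE/v² = 2·112900/(46.3)² = 105.3 kg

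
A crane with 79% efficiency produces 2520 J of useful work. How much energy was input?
W_in = W_out/η = 2520/0.79 = 3190 J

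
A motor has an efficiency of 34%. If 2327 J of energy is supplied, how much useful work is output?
W_out = η·W_in = 0.34·2327 = 791.18 J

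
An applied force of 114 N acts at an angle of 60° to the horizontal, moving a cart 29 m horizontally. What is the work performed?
W = F·d·cosθ = (114)(29)cos(60°) = 1653 J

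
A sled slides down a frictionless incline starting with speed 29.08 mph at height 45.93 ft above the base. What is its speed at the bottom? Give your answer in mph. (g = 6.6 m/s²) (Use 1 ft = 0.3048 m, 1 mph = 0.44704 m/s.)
Convert to SI: v₀ = 12.9999 m/s, h = 13.9995 m
½mv₀² + mgh = ½mv² ⇒ v = √(v₀² + 2gh) = √(12.9999² + 2·6.6·13.9995) = 18.8093 m/s = 42.08 mph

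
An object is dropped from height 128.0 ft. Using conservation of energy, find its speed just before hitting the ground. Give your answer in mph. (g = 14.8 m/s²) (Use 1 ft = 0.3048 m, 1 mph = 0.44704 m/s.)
Convert to SI: h = 39.0144 m
mgh = ½mv² ⇒ v = √(2gh) = √(2·14.8·39.0144) = 33.9827 m/s = 76.02 mph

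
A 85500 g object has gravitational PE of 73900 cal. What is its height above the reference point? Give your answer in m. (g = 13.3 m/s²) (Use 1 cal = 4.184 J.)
Convert to SI: m = 85.5 kg, PE = 309198 J
h = PE/(mg) = 309198/(85.5·13.3) = 271.9 m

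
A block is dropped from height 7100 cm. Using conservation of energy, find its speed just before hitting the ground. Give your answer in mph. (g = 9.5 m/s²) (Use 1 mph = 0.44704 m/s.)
Convert to SI: h = 71.0 m
mgh = ½mv² ⇒ v = √(2gh) = √(2·9.5·71.0) = 36.7287 m/s = 82.16 mph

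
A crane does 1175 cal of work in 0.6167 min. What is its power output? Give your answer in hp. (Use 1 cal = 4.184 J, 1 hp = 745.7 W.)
Convert to SI: W = 4916.2 J, t = 37.002 s
P = W/t = 4916.2/37.002 = 132.863 W = 0.1782 hp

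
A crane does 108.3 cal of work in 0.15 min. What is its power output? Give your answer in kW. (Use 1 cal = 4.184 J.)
Convert to SI: W = 453.127 J, t = 9.0 s
P = W/t = 453.127/9.0 = 50.3475 W = 0.05035 kW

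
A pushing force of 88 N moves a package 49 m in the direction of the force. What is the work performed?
W = F·d = (88)(49) = 4312 J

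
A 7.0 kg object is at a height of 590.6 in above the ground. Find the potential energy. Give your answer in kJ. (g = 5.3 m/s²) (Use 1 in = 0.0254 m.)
Convert to SI: m = 7.0 kg, h = 15.0012 m
PE = mgh = (7.0)(5.3)(15.0012) = 556.546 J = 0.5565 kJ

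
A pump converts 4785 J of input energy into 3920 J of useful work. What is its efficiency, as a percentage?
η = W_out/W_in = 3920/4785 = 81.92%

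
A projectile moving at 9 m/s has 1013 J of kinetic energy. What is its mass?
m = 2·KE/v² = 2·1013/(9)² = 25.01 kg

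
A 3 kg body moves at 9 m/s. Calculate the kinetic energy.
KE = ½mv² = ½(3)(9)² = 121.5 J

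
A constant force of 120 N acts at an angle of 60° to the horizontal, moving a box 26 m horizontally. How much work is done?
W = F·d·cosθ = (120)(26)cos(60°) = 1560 J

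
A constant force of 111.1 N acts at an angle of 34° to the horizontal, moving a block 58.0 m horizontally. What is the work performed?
W = F·d·cosθ = (111.1)(58.0)cos(34°) = 5342 J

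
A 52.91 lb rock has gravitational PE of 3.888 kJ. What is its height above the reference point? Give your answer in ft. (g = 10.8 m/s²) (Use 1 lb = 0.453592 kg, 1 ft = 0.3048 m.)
Convert to SI: m = 23.9996 kg, PE = 3888.0 J
h = PE/(mg) = 3888.0/(23.9996·10.8) = 15.0003 m = 49.21 ft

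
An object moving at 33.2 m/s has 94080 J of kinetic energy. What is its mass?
m = 2·KE/v² = 2·94080/(33.2)² = 170.7 kg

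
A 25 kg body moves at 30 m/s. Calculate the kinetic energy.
KE = ½mv² = ½(25)(30)² = 11250.0 J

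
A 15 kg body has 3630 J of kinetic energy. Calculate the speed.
v = √(2·KE/m) = √(2·3630/15) = 22.0 m/s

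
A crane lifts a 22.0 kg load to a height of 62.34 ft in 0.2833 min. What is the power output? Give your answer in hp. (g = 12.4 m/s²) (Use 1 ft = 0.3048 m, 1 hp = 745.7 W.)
Convert to SI: m = 22.0 kg, h = 19.0012 m, t = 16.998 s
P = mgh/t = (22.0)(12.4)(19.0012)/16.998 = 304.95 W = 0.4089 hp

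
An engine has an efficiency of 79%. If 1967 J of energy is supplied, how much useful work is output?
W_out = η·W_in = 0.79·1967 = 1553.93 J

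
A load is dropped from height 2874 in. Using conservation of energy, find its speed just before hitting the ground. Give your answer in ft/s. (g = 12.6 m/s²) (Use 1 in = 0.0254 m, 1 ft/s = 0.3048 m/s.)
Convert to SI: h = 72.9996 m
mgh = ½mv² ⇒ v = √(2gh) = √(2·12.6·72.9996) = 42.8904 m/s = 140.7 ft/s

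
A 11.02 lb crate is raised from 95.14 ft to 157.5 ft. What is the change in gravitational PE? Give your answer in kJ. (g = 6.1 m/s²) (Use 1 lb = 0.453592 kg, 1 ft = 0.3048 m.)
Convert to SI: m = 4.99858 kg, Δh = 19.0073 m
ΔPE = mgΔh = (4.99858)(6.1)(19.0073) = 579.559 J = 0.5796 kJ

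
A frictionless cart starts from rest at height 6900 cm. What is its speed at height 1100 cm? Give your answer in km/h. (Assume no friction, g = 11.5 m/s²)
Convert to SI: h₁−h₂ = 58.0 m
mgh₁ = mgh₂ + ½mv² ⇒ v = √(2g(h₁−h₂)) = √(2·11.5·58.0) = 36.524 m/s = 131.5 km/h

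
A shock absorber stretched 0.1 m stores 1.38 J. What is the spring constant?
k = 2·PE/x² = 2·1.38/(0.1)² = 276.0 N/m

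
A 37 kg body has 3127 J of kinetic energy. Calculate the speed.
v = √(2·KE/m) = √(2·3127/37) = 13.0 m/s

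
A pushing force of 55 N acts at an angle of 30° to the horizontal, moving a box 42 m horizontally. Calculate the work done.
W = F·d·cosθ = (55)(42)cos(30°) = 2001 J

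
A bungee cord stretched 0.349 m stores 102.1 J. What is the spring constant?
k = 2·PE/x² = 2·102.1/(0.349)² = 1677 N/m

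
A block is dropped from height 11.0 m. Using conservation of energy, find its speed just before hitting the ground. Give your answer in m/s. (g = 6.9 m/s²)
mgh = ½mv² ⇒ v = √(2gh) = √(2·6.9·11.0) = 12.32 m/s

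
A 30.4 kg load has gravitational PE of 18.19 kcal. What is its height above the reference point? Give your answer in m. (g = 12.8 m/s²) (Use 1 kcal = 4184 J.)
Convert to SI: m = 30.4 kg, PE = 76107.0 J
h = PE/(mg) = 76107.0/(30.4·12.8) = 195.6 m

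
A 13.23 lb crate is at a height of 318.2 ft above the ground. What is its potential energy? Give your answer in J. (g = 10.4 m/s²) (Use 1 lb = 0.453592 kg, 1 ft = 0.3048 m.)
Convert to SI: m = 6.00102 kg, h = 96.9874 m
PE = mgh = (6.00102)(10.4)(96.9874) = 6053 J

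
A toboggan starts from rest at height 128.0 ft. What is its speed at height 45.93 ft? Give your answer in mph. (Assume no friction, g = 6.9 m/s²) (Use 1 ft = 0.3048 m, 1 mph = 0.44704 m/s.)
Convert to SI: h₁−h₂ = 25.0149 m
mgh₁ = mgh₂ + ½mv² ⇒ v = √(2g(h₁−h₂)) = √(2·6.9·25.0149) = 18.5797 m/s = 41.56 mph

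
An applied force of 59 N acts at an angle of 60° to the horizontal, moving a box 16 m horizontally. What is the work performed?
W = F·d·cosθ = (59)(16)cos(60°) = 472.0 J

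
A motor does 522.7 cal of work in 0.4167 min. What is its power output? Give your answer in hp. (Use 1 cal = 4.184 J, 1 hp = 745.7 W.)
Convert to SI: W = 2186.98 J, t = 25.002 s
P = W/t = 2186.98/25.002 = 87.4721 W = 0.1173 hp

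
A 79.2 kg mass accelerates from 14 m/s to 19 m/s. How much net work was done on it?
W = ΔKE = ½m(v₂² − v₁²) = ½(79.2)(19² − 14²) = 6534.0 J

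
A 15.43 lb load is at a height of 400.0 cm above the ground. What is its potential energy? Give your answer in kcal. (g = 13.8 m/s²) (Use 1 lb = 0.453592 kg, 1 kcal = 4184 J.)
Convert to SI: m = 6.99892 kg, h = 4.0 m
PE = mgh = (6.99892)(13.8)(4.0) = 386.341 J = 0.09234 kcal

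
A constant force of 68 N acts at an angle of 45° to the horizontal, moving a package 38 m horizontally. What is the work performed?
W = F·d·cosθ = (68)(38)cos(45°) = 1827 J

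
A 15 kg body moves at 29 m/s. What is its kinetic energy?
KE = ½mv² = ½(15)(29)² = 6307.5 J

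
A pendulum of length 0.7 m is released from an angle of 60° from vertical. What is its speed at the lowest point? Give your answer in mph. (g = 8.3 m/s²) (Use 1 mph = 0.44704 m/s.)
h = L(1 − cosθ) = 0.7(1 − cos60°) = 0.35 m
v = √(2gh) = √(2·8.3·0.35) = 2.41039 m/s = 5.392 mph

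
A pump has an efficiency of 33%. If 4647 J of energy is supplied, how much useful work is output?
W_out = η·W_in = 0.33·4647 = 1533.51 J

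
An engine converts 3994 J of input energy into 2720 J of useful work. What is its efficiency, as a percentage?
η = W_out/W_in = 2720/3994 = 68.1%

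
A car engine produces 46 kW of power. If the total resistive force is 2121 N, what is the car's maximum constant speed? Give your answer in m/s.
P = Fv ⇒ v = P/F = 46000 W/2121.0 N = 21.69 m/s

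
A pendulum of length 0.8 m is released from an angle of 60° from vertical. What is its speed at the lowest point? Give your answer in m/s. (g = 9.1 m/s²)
h = L(1 − cosθ) = 0.8(1 − cos60°) = 0.4 m
v = √(2gh) = √(2·9.1·0.4) = 2.698 m/s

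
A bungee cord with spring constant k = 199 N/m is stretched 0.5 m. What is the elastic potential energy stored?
PE = ½kx² = ½(199)(0.5)² = 24.88 J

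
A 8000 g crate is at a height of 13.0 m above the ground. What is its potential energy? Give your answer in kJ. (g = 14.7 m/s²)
Convert to SI: m = 8.0 kg, h = 13.0 m
PE = mgh = (8.0)(14.7)(13.0) = 1528.8 J = 1.529 kJ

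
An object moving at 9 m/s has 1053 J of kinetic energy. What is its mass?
m = 2·KE/v² = 2·1053/(9)² = 26.0 kg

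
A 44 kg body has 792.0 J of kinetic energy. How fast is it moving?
v = √(2·KE/m) = √(2·792.0/44) = 6.0 m/s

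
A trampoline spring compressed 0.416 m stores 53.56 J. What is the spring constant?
k = 2·PE/x² = 2·53.56/(0.416)² = 619.0 N/m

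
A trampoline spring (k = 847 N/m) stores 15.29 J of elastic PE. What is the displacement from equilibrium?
x = √(2·PE/k) = √(2·15.29/847) = 0.19 m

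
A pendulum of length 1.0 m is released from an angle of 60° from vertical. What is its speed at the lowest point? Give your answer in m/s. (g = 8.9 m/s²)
h = L(1 − cosθ) = 1.0(1 − cos60°) = 0.5 m
v = √(2gh) = √(2·8.9·0.5) = 2.983 m/s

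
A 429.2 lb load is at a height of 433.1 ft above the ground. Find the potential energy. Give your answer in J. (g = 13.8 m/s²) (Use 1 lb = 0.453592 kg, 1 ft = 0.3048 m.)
Convert to SI: m = 194.682 kg, h = 132.009 m
PE = mgh = (194.682)(13.8)(132.009) = 354700 J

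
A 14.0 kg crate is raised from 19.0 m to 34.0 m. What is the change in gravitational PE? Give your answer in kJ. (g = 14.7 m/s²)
ΔPE = mgΔh = (14.0)(14.7)(15.0) = 3087.0 J = 3.087 kJ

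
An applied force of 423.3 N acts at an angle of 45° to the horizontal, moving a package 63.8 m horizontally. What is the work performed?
W = F·d·cosθ = (423.3)(63.8)cos(45°) = 19100 J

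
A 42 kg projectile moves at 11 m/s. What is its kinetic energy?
KE = ½mv² = ½(42)(11)² = 2541.0 J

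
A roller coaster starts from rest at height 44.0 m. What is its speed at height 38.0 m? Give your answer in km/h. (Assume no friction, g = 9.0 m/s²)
mgh₁ = mgh₂ + ½mv² ⇒ v = √(2g(h₁−h₂)) = √(2·9.0·6.0) = 10.3923 m/s = 37.41 km/h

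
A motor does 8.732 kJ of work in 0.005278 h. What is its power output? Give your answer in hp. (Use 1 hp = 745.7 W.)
Convert to SI: W = 8732.0 J, t = 19.0008 s
P = W/t = 8732.0/19.0008 = 459.56 W = 0.6163 hp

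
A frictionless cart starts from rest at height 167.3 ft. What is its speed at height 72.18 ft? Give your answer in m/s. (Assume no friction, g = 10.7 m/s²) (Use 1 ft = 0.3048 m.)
Convert to SI: h₁−h₂ = 28.9926 m
mgh₁ = mgh₂ + ½mv² ⇒ v = √(2g(h₁−h₂)) = √(2·10.7·28.9926) = 24.91 m/s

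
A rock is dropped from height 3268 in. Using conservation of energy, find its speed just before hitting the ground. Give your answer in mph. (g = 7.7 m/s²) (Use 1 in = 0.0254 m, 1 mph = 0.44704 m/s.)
Convert to SI: h = 83.0072 m
mgh = ½mv² ⇒ v = √(2gh) = √(2·7.7·83.0072) = 35.7535 m/s = 79.98 mph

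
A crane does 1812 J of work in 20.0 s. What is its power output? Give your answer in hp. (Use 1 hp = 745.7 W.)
P = W/t = 1812.0/20.0 = 90.6 W = 0.1215 hp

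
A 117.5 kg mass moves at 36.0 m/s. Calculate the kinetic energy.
KE = ½mv² = ½(117.5)(36.0)² = 76140 J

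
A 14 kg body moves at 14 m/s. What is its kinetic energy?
KE = ½mv² = ½(14)(14)² = 1372.0 J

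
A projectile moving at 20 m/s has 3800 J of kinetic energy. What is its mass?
m = 2·KE/v² = 2·3800/(20)² = 19.0 kg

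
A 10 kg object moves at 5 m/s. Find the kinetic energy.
KE = ½mv² = ½(10)(5)² = 125.0 J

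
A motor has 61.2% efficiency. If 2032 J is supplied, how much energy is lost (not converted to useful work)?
W_lost = W_in(1 − η) = 2032·(1 − 0.612) = 788.4 J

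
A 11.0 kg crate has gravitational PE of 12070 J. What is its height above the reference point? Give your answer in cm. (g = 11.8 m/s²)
h = PE/(mg) = 12070.0/(11.0·11.8) = 92.9892 m = 9299 cm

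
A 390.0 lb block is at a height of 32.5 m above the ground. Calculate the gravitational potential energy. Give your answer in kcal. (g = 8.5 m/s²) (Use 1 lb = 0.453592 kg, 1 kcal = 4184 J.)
Convert to SI: m = 176.901 kg, h = 32.5 m
PE = mgh = (176.901)(8.5)(32.5) = 48868.9 J = 11.68 kcal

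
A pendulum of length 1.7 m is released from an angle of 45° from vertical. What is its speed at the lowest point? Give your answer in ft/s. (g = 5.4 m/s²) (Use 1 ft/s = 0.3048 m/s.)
h = L(1 − cosθ) = 1.7(1 − cos45°) = 0.497918 m
v = √(2gh) = √(2·5.4·0.497918) = 2.31895 m/s = 7.608 ft/s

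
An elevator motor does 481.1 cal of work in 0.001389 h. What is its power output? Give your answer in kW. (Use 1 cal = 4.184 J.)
Convert to SI: W = 2012.92 J, t = 5.0004 s
P = W/t = 2012.92/5.0004 = 402.552 W = 0.4026 kW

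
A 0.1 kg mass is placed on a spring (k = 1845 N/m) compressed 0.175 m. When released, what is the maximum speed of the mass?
½kx² = ½mv² ⇒ v = x√(k/m) = (0.175)√(1845/0.1) = 23.77 m/s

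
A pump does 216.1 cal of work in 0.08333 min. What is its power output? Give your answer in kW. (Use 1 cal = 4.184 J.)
Convert to SI: W = 904.162 J, t = 4.9998 s
P = W/t = 904.162/4.9998 = 180.84 W = 0.1808 kW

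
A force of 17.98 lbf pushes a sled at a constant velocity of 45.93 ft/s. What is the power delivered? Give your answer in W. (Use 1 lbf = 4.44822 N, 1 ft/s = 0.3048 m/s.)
Convert to SI: F = 79.979 N, v = 13.9995 m/s
P = Fv = (79.979)(13.9995) = 1120 W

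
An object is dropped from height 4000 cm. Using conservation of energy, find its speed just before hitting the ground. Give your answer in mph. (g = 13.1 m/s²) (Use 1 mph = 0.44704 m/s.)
Convert to SI: h = 40.0 m
mgh = ½mv² ⇒ v = √(2gh) = √(2·13.1·40.0) = 32.3728 m/s = 72.42 mph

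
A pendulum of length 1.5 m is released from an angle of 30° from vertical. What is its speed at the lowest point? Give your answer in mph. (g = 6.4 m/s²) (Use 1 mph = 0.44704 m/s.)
h = L(1 − cosθ) = 1.5(1 − cos30°) = 0.200962 m
v = √(2gh) = √(2·6.4·0.200962) = 1.60384 m/s = 3.588 mph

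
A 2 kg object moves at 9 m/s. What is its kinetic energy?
KE = ½mv² = ½(2)(9)² = 81.0 J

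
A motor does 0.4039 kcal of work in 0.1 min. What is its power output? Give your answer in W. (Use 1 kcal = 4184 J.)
Convert to SI: W = 1689.92 J, t = 6.0 s
P = W/t = 1689.92/6.0 = 281.7 W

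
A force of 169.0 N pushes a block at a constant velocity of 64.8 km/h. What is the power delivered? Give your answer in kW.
Convert to SI: F = 169.0 N, v = 18.0 m/s
P = Fv = (169.0)(18.0) = 3042.0 W = 3.042 kW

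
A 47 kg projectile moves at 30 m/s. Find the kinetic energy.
KE = ½mv² = ½(47)(30)² = 21150.0 J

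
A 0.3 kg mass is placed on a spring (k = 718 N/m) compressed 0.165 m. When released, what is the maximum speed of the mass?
½kx² = ½mv² ⇒ v = x√(k/m) = (0.165)√(718/0.3) = 8.072 m/s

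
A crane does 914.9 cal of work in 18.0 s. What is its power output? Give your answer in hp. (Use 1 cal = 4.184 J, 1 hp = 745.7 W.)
Convert to SI: W = 3827.94 J, t = 18.0 s
P = W/t = 3827.94/18.0 = 212.663 W = 0.2852 hp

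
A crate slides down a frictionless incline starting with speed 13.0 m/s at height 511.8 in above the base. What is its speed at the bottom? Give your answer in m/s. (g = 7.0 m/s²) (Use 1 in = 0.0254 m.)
Convert to SI: v₀ = 13.0 m/s, h = 12.9997 m
½mv₀² + mgh = ½mv² ⇒ v = √(v₀² + 2gh) = √(13.0² + 2·7.0·12.9997) = 18.73 m/s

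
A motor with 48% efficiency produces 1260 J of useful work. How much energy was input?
W_in = W_out/η = 1260/0.48 = 2625 J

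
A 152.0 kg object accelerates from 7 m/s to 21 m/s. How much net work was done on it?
W = ΔKE = ½m(v₂² − v₁²) = ½(152.0)(21² − 7²) = 29792.0 J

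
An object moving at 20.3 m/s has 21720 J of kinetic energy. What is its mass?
m = 2·KE/v² = 2·21720/(20.3)² = 105.4 kg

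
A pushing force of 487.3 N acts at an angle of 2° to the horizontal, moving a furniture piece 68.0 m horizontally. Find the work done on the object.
W = F·d·cosθ = (487.3)(68.0)cos(2°) = 33120 J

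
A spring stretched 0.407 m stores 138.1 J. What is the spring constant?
k = 2·PE/x² = 2·138.1/(0.407)² = 1667 N/m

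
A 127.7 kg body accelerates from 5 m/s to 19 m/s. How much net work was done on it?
W = ΔKE = ½m(v₂² − v₁²) = ½(127.7)(19² − 5²) = 21453.6 J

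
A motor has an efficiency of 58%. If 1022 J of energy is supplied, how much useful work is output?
W_out = η·W_in = 0.58·1022 = 592.76 J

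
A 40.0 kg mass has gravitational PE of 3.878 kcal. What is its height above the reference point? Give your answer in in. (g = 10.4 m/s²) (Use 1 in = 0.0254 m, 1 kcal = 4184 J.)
Convert to SI: m = 40.0 kg, PE = 16225.6 J
h = PE/(mg) = 16225.6/(40.0·10.4) = 39.0037 m = 1536 in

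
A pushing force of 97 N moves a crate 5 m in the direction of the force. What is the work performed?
W = F·d = (97)(5) = 485.0 J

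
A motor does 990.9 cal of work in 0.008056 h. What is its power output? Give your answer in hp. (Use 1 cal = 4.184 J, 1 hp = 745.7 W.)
Convert to SI: W = 4145.93 J, t = 29.0016 s
P = W/t = 4145.93/29.0016 = 142.955 W = 0.1917 hp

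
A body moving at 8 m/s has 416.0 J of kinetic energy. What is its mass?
m = 2·KE/v² = 2·416.0/(8)² = 13.0 kg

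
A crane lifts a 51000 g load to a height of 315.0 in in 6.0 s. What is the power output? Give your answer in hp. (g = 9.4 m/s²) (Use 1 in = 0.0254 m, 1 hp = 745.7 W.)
Convert to SI: m = 51.0 kg, h = 8.001 m, t = 6.0 s
P = mgh/t = (51.0)(9.4)(8.001)/6.0 = 639.28 W = 0.8573 hp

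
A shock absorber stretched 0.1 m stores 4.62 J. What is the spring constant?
k = 2·PE/x² = 2·4.62/(0.1)² = 924.0 N/m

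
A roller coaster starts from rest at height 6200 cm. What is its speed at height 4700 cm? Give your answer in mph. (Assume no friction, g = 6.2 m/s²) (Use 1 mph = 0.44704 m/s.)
Convert to SI: h₁−h₂ = 15.0 m
mgh₁ = mgh₂ + ½mv² ⇒ v = √(2g(h₁−h₂)) = √(2·6.2·15.0) = 13.6382 m/s = 30.51 mph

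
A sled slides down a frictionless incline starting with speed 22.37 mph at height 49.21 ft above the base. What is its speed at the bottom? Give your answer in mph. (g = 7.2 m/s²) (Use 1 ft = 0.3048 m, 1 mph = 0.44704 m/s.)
Convert to SI: v₀ = 10.0003 m/s, h = 14.9992 m
½mv₀² + mgh = ½mv² ⇒ v = √(v₀² + 2gh) = √(10.0003² + 2·7.2·14.9992) = 17.7762 m/s = 39.76 mph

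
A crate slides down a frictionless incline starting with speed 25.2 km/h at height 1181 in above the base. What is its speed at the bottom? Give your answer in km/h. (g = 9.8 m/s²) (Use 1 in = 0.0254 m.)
Convert to SI: v₀ = 7.0 m/s, h = 29.9974 m
½mv₀² + mgh = ½mv² ⇒ v = √(v₀² + 2gh) = √(7.0² + 2·9.8·29.9974) = 25.2378 m/s = 90.86 km/h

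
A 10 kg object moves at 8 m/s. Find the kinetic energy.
KE = ½mv² = ½(10)(8)² = 320.0 J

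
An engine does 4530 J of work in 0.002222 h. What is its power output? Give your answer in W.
Convert to SI: W = 4530.0 J, t = 7.9992 s
P = W/t = 4530.0/7.9992 = 566.3 W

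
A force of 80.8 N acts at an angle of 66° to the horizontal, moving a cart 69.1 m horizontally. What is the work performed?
W = F·d·cosθ = (80.8)(69.1)cos(66°) = 2271 J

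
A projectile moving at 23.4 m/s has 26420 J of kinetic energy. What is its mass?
m = 2·KE/v² = 2·26420/(23.4)² = 96.5 kg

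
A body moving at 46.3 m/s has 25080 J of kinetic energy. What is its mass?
m = 2·KE/v² = 2·25080/(46.3)² = 23.4 kg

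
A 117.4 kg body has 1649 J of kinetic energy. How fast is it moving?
v = √(2·KE/m) = √(2·1649/117.4) = 5.3 m/s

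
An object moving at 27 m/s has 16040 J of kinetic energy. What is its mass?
m = 2·KE/v² = 2·16040/(27)² = 44.01 kg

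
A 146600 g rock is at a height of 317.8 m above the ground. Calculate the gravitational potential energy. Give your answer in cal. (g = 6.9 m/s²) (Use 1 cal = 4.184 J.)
Convert to SI: m = 146.6 kg, h = 317.8 m
PE = mgh = (146.6)(6.9)(317.8) = 321467 J = 76830 cal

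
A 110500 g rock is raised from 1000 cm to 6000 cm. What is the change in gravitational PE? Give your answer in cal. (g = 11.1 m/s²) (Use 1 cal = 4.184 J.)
Convert to SI: m = 110.5 kg, Δh = 50.0 m
ΔPE = mgΔh = (110.5)(11.1)(50.0) = 61327.5 J = 14660 cal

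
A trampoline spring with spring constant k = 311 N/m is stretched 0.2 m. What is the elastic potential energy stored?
PE = ½kx² = ½(311)(0.2)² = 6.22 J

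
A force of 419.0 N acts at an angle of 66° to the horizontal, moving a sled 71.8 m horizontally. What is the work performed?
W = F·d·cosθ = (419.0)(71.8)cos(66°) = 12240 J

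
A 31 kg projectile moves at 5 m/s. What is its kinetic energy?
KE = ½mv² = ½(31)(5)² = 387.5 J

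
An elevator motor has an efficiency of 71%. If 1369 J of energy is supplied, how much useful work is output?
W_out = η·W_in = 0.71·1369 = 971.99 J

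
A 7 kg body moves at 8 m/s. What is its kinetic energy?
KE = ½mv² = ½(7)(8)² = 224.0 J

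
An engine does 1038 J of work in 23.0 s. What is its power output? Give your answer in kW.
P = W/t = 1038.0/23.0 = 45.1304 W = 0.04513 kW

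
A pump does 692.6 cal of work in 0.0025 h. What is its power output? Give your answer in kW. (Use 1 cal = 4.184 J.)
Convert to SI: W = 2897.84 J, t = 9.0 s
P = W/t = 2897.84/9.0 = 321.982 W = 0.322 kW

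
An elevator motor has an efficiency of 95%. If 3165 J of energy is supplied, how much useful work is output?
W_out = η·W_in = 0.95·3165 = 3006.75 J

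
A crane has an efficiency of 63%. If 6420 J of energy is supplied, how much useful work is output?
W_out = η·W_in = 0.63·6420 = 4044.6 J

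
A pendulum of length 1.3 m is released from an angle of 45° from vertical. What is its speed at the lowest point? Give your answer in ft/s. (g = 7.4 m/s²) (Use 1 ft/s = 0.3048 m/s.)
h = L(1 − cosθ) = 1.3(1 − cos45°) = 0.380761 m
v = √(2gh) = √(2·7.4·0.380761) = 2.37387 m/s = 7.788 ft/s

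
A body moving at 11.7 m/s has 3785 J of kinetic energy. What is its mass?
m = 2·KE/v² = 2·3785/(11.7)² = 55.3 kg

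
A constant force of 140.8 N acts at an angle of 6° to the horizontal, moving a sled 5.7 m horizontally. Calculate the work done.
W = F·d·cosθ = (140.8)(5.7)cos(6°) = 798.2 J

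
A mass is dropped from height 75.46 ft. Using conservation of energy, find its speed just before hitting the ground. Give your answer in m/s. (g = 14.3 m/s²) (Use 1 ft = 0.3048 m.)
Convert to SI: h = 23.0002 m
mgh = ½mv² ⇒ v = √(2gh) = √(2·14.3·23.0002) = 25.65 m/s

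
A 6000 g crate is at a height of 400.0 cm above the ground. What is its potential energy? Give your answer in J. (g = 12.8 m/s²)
Convert to SI: m = 6.0 kg, h = 4.0 m
PE = mgh = (6.0)(12.8)(4.0) = 307.2 J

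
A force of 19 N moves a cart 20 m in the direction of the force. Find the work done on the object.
W = F·d = (19)(20) = 380.0 J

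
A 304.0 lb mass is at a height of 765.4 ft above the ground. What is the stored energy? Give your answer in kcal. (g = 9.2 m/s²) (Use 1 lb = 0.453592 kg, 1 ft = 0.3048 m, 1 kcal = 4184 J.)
Convert to SI: m = 137.892 kg, h = 233.294 m
PE = mgh = (137.892)(9.2)(233.294) = 295958 J = 70.74 kcal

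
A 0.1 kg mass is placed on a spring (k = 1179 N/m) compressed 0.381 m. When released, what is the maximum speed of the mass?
½kx² = ½mv² ⇒ v = x√(k/m) = (0.381)√(1179/0.1) = 41.37 m/s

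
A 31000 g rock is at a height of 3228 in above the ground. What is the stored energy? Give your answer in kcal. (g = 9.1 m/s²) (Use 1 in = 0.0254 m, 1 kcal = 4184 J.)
Convert to SI: m = 31.0 kg, h = 81.9912 m
PE = mgh = (31.0)(9.1)(81.9912) = 23129.7 J = 5.528 kcal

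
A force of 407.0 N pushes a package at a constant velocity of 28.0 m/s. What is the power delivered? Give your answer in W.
P = Fv = (407.0)(28.0) = 11400 W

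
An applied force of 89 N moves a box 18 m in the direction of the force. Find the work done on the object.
W = F·d = (89)(18) = 1602 J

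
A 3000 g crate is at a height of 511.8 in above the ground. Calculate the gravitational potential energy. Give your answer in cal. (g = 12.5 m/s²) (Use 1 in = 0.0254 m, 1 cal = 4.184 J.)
Convert to SI: m = 3.0 kg, h = 12.9997 m
PE = mgh = (3.0)(12.5)(12.9997) = 487.49 J = 116.5 cal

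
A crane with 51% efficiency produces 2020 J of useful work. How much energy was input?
W_in = W_out/η = 2020/0.51 = 3961 J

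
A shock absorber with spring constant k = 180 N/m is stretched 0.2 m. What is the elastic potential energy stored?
PE = ½kx² = ½(180)(0.2)² = 3.6 J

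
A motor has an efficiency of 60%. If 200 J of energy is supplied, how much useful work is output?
W_out = η·W_in = 0.6·200 = 120.0 J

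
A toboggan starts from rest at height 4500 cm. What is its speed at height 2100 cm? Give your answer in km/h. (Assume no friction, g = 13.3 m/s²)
Convert to SI: h₁−h₂ = 24.0 m
mgh₁ = mgh₂ + ½mv² ⇒ v = √(2g(h₁−h₂)) = √(2·13.3·24.0) = 25.2666 m/s = 90.96 km/h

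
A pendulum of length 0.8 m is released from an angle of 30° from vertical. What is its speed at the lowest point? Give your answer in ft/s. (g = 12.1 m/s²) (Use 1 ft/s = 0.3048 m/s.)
h = L(1 − cosθ) = 0.8(1 − cos30°) = 0.10718 m
v = √(2gh) = √(2·12.1·0.10718) = 1.61051 m/s = 5.284 ft/s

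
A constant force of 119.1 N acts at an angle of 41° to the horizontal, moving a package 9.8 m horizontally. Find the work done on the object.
W = F·d·cosθ = (119.1)(9.8)cos(41°) = 880.9 J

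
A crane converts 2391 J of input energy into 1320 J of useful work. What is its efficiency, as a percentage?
η = W_out/W_in = 1320/2391 = 55.21%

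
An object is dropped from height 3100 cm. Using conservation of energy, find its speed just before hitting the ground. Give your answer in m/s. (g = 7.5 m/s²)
Convert to SI: h = 31.0 m
mgh = ½mv² ⇒ v = √(2gh) = √(2·7.5·31.0) = 21.56 m/s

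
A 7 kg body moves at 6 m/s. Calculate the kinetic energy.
KE = ½mv² = ½(7)(6)² = 126.0 J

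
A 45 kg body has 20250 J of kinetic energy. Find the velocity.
v = √(2·KE/m) = √(2·20250/45) = 30.0 m/s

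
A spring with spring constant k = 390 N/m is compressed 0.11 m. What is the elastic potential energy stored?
PE = ½kx² = ½(390)(0.11)² = 2.36 J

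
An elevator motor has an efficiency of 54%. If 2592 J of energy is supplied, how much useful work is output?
W_out = η·W_in = 0.54·2592 = 1399.68 J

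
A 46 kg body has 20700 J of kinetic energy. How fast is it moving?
v = √(2·KE/m) = √(2·20700/46) = 30.0 m/s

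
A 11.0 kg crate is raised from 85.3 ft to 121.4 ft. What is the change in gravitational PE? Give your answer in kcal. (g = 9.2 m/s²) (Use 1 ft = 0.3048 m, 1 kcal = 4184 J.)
Convert to SI: m = 11.0 kg, Δh = 11.0033 m
ΔPE = mgΔh = (11.0)(9.2)(11.0033) = 1113.53 J = 0.2661 kcal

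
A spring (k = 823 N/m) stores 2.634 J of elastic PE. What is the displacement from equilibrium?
x = √(2·PE/k) = √(2·2.634/823) = 0.08001 m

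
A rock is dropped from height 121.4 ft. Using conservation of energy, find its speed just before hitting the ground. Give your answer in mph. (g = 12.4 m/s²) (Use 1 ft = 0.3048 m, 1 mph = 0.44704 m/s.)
Convert to SI: h = 37.0027 m
mgh = ½mv² ⇒ v = √(2gh) = √(2·12.4·37.0027) = 30.293 m/s = 67.76 mph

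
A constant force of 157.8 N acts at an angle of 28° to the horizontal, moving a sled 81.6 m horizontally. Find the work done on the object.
W = F·d·cosθ = (157.8)(81.6)cos(28°) = 11370 J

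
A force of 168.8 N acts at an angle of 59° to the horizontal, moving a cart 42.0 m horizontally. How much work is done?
W = F·d·cosθ = (168.8)(42.0)cos(59°) = 3651 J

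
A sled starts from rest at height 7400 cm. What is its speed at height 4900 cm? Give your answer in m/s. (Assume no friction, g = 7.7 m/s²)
Convert to SI: h₁−h₂ = 25.0 m
mgh₁ = mgh₂ + ½mv² ⇒ v = √(2g(h₁−h₂)) = √(2·7.7·25.0) = 19.62 m/s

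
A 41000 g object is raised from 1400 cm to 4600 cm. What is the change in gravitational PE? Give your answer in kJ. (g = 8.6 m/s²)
Convert to SI: m = 41.0 kg, Δh = 32.0 m
ΔPE = mgΔh = (41.0)(8.6)(32.0) = 11283.2 J = 11.28 kJ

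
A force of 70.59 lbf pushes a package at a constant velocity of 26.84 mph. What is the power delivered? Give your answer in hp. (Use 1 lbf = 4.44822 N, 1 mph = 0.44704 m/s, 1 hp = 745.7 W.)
Convert to SI: F = 314.0 N, v = 11.9986 m/s
P = Fv = (314.0)(11.9986) = 3767.54 W = 5.052 hp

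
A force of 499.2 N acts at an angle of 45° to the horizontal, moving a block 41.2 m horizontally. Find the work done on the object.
W = F·d·cosθ = (499.2)(41.2)cos(45°) = 14540 J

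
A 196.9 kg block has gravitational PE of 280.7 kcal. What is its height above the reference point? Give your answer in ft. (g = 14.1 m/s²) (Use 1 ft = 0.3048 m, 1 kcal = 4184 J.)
Convert to SI: m = 196.9 kg, PE = 1174450 J
h = PE/(mg) = 1174450/(196.9·14.1) = 423.028 m = 1388 ft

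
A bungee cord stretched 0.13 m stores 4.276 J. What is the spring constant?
k = 2·PE/x² = 2·4.276/(0.13)² = 506.0 N/m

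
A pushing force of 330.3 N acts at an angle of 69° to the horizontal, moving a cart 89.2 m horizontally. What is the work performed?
W = F·d·cosθ = (330.3)(89.2)cos(69°) = 10560 J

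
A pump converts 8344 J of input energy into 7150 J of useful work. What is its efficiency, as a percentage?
η = W_out/W_in = 7150/8344 = 85.69%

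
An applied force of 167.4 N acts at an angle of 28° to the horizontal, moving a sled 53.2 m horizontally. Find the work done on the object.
W = F·d·cosθ = (167.4)(53.2)cos(28°) = 7863 J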